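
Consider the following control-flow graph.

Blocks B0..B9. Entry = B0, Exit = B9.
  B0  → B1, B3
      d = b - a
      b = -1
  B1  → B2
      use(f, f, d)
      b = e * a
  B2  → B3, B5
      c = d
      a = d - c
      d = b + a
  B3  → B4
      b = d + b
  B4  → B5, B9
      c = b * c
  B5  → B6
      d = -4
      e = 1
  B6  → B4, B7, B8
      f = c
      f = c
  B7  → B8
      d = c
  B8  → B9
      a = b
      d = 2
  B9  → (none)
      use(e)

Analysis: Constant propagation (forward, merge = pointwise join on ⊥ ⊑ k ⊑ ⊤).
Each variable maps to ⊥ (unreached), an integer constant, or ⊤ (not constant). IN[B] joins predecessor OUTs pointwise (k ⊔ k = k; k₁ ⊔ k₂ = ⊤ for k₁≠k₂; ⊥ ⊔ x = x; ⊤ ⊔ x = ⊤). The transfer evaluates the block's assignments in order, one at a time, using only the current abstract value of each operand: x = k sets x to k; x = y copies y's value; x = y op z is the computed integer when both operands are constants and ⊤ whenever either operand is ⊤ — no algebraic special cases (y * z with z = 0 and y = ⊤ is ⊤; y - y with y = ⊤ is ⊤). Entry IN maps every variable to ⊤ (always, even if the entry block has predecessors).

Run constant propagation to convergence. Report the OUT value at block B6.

Fixpoint table:
  B0:   IN=(all ⊤)   OUT={b:-1; rest ⊤}
  B1:   IN={b:-1; rest ⊤}   OUT=(all ⊤)
  B2:   IN=(all ⊤)   OUT=(all ⊤)
  B3:   IN=(all ⊤)   OUT=(all ⊤)
  B4:   IN=(all ⊤)   OUT=(all ⊤)
  B5:   IN=(all ⊤)   OUT={d:-4, e:1; rest ⊤}
  B6:   IN={d:-4, e:1; rest ⊤}   OUT={d:-4, e:1; rest ⊤}
  B7:   IN={d:-4, e:1; rest ⊤}   OUT={e:1; rest ⊤}
  B8:   IN={e:1; rest ⊤}   OUT={d:2, e:1; rest ⊤}
  B9:   IN=(all ⊤)   OUT=(all ⊤)

Merge at B6: IN[B6] = OUT[B5] = {a: ⊤, b: ⊤, c: ⊤, d: -4, e: 1, f: ⊤}
Applying B6's transfer function to that IN value gives OUT[B6] (row B6 above).

Answer: {a: ⊤, b: ⊤, c: ⊤, d: -4, e: 1, f: ⊤}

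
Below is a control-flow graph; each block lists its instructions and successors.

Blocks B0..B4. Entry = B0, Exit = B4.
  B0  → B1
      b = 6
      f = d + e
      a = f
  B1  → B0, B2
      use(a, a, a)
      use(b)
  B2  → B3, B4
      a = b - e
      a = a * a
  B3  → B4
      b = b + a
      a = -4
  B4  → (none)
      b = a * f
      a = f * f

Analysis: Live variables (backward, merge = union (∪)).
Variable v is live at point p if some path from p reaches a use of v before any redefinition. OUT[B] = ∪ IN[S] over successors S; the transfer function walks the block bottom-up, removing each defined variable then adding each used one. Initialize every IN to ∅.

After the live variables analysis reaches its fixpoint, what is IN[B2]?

Per-block solution:
  B0:  IN={d, e}  OUT={a, b, d, e, f}
  B1:  IN={a, b, d, e, f}  OUT={b, d, e, f}
  B2:  IN={b, e, f}  OUT={a, b, f}
  B3:  IN={a, b, f}  OUT={a, f}
  B4:  IN={a, f}  OUT={}

Merge at B2: OUT[B2] = IN[B3] ⊔ IN[B4] = {a, b, f}
Applying B2's transfer function to that OUT value gives IN[B2] (row B2 above).

Answer: {b, e, f}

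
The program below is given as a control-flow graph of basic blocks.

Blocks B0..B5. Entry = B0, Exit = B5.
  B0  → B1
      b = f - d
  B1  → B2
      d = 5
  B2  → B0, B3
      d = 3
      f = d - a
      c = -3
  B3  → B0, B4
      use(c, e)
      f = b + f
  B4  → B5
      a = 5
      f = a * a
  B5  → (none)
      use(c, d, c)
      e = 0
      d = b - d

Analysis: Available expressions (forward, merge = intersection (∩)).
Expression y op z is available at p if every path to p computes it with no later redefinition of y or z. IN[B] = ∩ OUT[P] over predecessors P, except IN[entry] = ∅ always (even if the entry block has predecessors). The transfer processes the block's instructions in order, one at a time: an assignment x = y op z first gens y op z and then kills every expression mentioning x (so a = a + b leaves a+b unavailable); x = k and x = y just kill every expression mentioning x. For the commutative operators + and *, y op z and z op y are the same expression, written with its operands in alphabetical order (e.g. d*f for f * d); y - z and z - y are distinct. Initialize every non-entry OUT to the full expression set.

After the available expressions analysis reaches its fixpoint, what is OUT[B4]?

Answer: {a*a}

Trace:
Per-block solution:
  B0: | IN={} | OUT={f-d}
  B1: | IN={f-d} | OUT={}
  B2: | IN={} | OUT={d-a}
  B3: | IN={d-a} | OUT={d-a}
  B4: | IN={d-a} | OUT={a*a}
  B5: | IN={a*a} | OUT={a*a}

Merge at B4: IN[B4] = OUT[B3] = {d-a}
Applying B4's transfer function to that IN value gives OUT[B4] (row B4 above).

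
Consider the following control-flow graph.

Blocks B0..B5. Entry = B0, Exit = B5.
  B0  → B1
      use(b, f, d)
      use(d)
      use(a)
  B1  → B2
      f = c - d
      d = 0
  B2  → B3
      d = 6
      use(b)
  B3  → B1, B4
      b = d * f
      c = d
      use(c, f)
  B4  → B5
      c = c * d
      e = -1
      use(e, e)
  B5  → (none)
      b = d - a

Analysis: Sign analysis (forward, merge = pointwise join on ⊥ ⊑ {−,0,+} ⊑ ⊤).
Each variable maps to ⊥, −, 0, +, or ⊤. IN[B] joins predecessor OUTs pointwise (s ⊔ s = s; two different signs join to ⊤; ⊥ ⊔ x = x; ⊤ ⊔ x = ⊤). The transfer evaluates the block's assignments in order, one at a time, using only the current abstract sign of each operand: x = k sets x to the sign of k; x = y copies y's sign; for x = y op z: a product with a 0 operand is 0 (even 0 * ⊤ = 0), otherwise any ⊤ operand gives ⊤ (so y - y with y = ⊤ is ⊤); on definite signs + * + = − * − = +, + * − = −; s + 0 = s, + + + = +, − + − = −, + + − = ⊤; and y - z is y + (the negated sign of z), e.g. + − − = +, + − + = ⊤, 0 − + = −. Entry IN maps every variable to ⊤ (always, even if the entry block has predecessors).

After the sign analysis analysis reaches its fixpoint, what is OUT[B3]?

Fixpoint table:
  B0:  IN=(all ⊤)  OUT=(all ⊤)
  B1:  IN=(all ⊤)  OUT={d:0; rest ⊤}
  B2:  IN={d:0; rest ⊤}  OUT={d:+; rest ⊤}
  B3:  IN={d:+; rest ⊤}  OUT={c:+, d:+; rest ⊤}
  B4:  IN={c:+, d:+; rest ⊤}  OUT={c:+, d:+, e:-; rest ⊤}
  B5:  IN={c:+, d:+, e:-; rest ⊤}  OUT={c:+, d:+, e:-; rest ⊤}

Merge at B3: IN[B3] = OUT[B2] = {a: ⊤, b: ⊤, c: ⊤, d: +, e: ⊤, f: ⊤}
Applying B3's transfer function to that IN value gives OUT[B3] (row B3 above).

Answer: {a: ⊤, b: ⊤, c: +, d: +, e: ⊤, f: ⊤}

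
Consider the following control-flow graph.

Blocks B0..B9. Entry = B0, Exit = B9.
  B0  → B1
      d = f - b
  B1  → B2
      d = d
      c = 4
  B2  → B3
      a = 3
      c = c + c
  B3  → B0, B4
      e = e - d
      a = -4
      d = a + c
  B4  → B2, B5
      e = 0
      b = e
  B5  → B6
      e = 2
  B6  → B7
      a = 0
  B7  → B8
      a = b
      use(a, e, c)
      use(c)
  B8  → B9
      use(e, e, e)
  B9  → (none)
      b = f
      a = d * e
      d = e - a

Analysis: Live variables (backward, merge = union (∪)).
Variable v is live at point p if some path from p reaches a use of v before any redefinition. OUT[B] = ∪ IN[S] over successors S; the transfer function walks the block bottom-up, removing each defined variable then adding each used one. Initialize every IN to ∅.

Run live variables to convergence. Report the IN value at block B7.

Answer: {b, c, d, e, f}

Working:
Per-block solution:
  B0: | IN={b, e, f} | OUT={b, d, e, f}
  B1: | IN={b, d, e, f} | OUT={b, c, d, e, f}
  B2: | IN={b, c, d, e, f} | OUT={b, c, d, e, f}
  B3: | IN={b, c, d, e, f} | OUT={b, c, d, e, f}
  B4: | IN={c, d, f} | OUT={b, c, d, e, f}
  B5: | IN={b, c, d, f} | OUT={b, c, d, e, f}
  B6: | IN={b, c, d, e, f} | OUT={b, c, d, e, f}
  B7: | IN={b, c, d, e, f} | OUT={d, e, f}
  B8: | IN={d, e, f} | OUT={d, e, f}
  B9: | IN={d, e, f} | OUT={}

Merge at B7: OUT[B7] = IN[B8] = {d, e, f}
Applying B7's transfer function to that OUT value gives IN[B7] (row B7 above).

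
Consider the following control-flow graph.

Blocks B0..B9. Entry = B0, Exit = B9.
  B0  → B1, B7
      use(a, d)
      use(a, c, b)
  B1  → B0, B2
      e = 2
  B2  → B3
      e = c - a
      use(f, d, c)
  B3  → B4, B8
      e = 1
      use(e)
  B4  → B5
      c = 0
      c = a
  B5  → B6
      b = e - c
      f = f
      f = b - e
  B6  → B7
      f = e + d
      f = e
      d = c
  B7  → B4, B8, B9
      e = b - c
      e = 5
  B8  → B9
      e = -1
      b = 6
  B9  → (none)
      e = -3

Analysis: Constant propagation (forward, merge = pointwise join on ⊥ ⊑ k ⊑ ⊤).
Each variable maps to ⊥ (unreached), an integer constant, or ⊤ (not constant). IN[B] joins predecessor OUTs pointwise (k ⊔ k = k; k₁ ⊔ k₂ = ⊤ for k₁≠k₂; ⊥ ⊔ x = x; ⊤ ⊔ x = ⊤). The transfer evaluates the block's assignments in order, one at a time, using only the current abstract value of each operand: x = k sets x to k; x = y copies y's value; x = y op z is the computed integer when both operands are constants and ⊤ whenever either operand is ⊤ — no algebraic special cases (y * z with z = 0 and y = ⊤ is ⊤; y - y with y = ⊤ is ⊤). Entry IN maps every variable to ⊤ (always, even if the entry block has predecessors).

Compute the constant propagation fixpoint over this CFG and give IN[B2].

Answer: {a: ⊤, b: ⊤, c: ⊤, d: ⊤, e: 2, f: ⊤}

Working:
Fixpoint table:
  B0:   IN=(all ⊤)   OUT=(all ⊤)
  B1:   IN=(all ⊤)   OUT={e:2; rest ⊤}
  B2:   IN={e:2; rest ⊤}   OUT=(all ⊤)
  B3:   IN=(all ⊤)   OUT={e:1; rest ⊤}
  B4:   IN=(all ⊤)   OUT=(all ⊤)
  B5:   IN=(all ⊤)   OUT=(all ⊤)
  B6:   IN=(all ⊤)   OUT=(all ⊤)
  B7:   IN=(all ⊤)   OUT={e:5; rest ⊤}
  B8:   IN=(all ⊤)   OUT={b:6, e:-1; rest ⊤}
  B9:   IN=(all ⊤)   OUT={e:-3; rest ⊤}

Merge at B2: IN[B2] = OUT[B1] = {a: ⊤, b: ⊤, c: ⊤, d: ⊤, e: 2, f: ⊤}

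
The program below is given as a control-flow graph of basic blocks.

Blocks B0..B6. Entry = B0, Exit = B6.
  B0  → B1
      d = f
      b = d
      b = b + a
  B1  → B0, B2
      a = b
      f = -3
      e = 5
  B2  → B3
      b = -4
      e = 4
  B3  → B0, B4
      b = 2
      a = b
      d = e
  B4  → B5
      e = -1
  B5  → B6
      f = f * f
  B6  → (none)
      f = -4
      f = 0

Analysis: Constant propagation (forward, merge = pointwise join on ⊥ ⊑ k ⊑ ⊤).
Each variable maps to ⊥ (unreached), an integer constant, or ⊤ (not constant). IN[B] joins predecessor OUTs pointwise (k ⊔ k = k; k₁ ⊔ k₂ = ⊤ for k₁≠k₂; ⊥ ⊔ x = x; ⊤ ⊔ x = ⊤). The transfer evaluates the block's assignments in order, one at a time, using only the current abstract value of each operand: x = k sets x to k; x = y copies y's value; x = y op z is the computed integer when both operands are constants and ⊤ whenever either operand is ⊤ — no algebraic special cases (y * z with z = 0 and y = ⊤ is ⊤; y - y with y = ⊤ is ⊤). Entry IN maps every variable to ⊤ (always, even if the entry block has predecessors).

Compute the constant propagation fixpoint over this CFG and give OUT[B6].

Converged values:
  B0:   IN=(all ⊤)   OUT=(all ⊤)
  B1:   IN=(all ⊤)   OUT={e:5, f:-3; rest ⊤}
  B2:   IN={e:5, f:-3; rest ⊤}   OUT={b:-4, e:4, f:-3; rest ⊤}
  B3:   IN={b:-4, e:4, f:-3; rest ⊤}   OUT={a:2, b:2, d:4, e:4, f:-3; rest ⊤}
  B4:   IN={a:2, b:2, d:4, e:4, f:-3; rest ⊤}   OUT={a:2, b:2, d:4, e:-1, f:-3; rest ⊤}
  B5:   IN={a:2, b:2, d:4, e:-1, f:-3; rest ⊤}   OUT={a:2, b:2, d:4, e:-1, f:9; rest ⊤}
  B6:   IN={a:2, b:2, d:4, e:-1, f:9; rest ⊤}   OUT={a:2, b:2, d:4, e:-1, f:0; rest ⊤}

Merge at B6: IN[B6] = OUT[B5] = {a: 2, b: 2, c: ⊤, d: 4, e: -1, f: 9}
Applying B6's transfer function to that IN value gives OUT[B6] (row B6 above).

Answer: {a: 2, b: 2, c: ⊤, d: 4, e: -1, f: 0}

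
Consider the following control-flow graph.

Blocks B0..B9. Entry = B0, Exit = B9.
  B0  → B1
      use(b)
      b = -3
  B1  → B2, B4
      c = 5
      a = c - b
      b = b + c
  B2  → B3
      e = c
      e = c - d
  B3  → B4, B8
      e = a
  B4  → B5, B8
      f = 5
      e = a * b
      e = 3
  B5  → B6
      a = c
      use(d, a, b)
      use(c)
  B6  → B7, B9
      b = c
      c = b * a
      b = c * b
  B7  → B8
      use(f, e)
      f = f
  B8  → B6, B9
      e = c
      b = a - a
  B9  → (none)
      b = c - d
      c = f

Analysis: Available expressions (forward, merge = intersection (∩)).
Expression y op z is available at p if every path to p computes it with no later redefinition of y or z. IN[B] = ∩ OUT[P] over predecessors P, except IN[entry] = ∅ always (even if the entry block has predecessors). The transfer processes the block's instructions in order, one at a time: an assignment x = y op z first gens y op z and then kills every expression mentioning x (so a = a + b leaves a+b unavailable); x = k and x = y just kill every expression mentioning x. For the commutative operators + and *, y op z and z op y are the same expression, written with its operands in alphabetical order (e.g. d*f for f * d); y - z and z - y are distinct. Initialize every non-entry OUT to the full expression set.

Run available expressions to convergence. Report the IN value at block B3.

Answer: {c-d}

Working:
Converged values:
  B0:  IN={}  OUT={}
  B1:  IN={}  OUT={}
  B2:  IN={}  OUT={c-d}
  B3:  IN={c-d}  OUT={c-d}
  B4:  IN={}  OUT={a*b}
  B5:  IN={a*b}  OUT={}
  B6:  IN={}  OUT={}
  B7:  IN={}  OUT={}
  B8:  IN={}  OUT={a-a}
  B9:  IN={}  OUT={}

Merge at B3: IN[B3] = OUT[B2] = {c-d}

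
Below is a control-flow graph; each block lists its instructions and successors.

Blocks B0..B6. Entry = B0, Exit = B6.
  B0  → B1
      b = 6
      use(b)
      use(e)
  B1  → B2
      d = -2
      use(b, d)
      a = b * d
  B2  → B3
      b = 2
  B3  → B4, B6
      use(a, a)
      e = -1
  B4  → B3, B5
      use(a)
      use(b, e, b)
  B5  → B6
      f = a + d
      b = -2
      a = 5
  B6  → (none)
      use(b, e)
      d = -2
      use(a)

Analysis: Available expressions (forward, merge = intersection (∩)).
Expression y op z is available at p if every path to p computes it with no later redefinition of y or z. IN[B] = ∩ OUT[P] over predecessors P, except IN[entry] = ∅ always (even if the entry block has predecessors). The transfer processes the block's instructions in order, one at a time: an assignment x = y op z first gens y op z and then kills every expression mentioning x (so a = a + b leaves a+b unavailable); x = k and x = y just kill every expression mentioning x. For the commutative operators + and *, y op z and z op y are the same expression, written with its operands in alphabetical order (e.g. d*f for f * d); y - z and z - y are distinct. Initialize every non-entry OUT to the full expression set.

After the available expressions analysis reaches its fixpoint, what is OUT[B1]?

Answer: {b*d}

Working:
Per-block solution:
  B0:   IN={}   OUT={}
  B1:   IN={}   OUT={b*d}
  B2:   IN={b*d}   OUT={}
  B3:   IN={}   OUT={}
  B4:   IN={}   OUT={}
  B5:   IN={}   OUT={}
  B6:   IN={}   OUT={}

Merge at B1: IN[B1] = OUT[B0] = {}
Applying B1's transfer function to that IN value gives OUT[B1] (row B1 above).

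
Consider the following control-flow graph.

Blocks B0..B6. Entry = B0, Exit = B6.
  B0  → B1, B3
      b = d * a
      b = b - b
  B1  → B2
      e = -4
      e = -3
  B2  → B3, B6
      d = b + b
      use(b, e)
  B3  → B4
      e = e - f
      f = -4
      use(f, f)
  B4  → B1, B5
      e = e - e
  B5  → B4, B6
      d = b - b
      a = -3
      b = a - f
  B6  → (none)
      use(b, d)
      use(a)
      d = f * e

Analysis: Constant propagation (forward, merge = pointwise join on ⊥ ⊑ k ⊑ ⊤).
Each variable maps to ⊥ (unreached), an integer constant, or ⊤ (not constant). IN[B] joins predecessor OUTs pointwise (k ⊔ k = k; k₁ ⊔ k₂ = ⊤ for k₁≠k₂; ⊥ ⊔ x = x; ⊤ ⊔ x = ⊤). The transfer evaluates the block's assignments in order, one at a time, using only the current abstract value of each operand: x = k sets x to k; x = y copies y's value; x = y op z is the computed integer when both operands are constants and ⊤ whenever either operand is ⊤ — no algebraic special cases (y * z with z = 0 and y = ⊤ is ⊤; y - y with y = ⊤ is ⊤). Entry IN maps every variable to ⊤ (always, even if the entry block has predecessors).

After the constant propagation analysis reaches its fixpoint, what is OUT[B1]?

Converged values:
  B0:  IN=(all ⊤)  OUT=(all ⊤)
  B1:  IN=(all ⊤)  OUT={e:-3; rest ⊤}
  B2:  IN={e:-3; rest ⊤}  OUT={e:-3; rest ⊤}
  B3:  IN=(all ⊤)  OUT={f:-4; rest ⊤}
  B4:  IN={f:-4; rest ⊤}  OUT={f:-4; rest ⊤}
  B5:  IN={f:-4; rest ⊤}  OUT={a:-3, b:1, f:-4; rest ⊤}
  B6:  IN=(all ⊤)  OUT=(all ⊤)

Merge at B1: IN[B1] = OUT[B0] ⊔ OUT[B4] = {a: ⊤, b: ⊤, c: ⊤, d: ⊤, e: ⊤, f: ⊤}
Applying B1's transfer function to that IN value gives OUT[B1] (row B1 above).

Answer: {a: ⊤, b: ⊤, c: ⊤, d: ⊤, e: -3, f: ⊤}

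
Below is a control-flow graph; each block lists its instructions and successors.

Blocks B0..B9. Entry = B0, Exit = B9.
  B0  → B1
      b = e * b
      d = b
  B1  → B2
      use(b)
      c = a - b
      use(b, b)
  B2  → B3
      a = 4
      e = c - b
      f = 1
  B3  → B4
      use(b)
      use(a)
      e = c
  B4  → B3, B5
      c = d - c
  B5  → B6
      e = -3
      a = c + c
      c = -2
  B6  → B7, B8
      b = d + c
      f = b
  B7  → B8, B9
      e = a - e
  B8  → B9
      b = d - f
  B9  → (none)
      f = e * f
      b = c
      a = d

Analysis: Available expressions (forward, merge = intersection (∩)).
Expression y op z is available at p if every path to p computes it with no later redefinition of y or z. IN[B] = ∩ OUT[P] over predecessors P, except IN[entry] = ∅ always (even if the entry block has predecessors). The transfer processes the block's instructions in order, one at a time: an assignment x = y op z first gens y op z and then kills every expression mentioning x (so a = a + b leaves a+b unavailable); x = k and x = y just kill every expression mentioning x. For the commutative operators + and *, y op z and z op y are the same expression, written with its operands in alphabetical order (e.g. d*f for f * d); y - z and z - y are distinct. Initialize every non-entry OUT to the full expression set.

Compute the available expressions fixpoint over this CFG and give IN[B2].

Answer: {a-b}

Derivation:
Converged values:
  B0:  IN={}  OUT={}
  B1:  IN={}  OUT={a-b}
  B2:  IN={a-b}  OUT={c-b}
  B3:  IN={}  OUT={}
  B4:  IN={}  OUT={}
  B5:  IN={}  OUT={}
  B6:  IN={}  OUT={c+d}
  B7:  IN={c+d}  OUT={c+d}
  B8:  IN={c+d}  OUT={c+d, d-f}
  B9:  IN={c+d}  OUT={c+d}

Merge at B2: IN[B2] = OUT[B1] = {a-b}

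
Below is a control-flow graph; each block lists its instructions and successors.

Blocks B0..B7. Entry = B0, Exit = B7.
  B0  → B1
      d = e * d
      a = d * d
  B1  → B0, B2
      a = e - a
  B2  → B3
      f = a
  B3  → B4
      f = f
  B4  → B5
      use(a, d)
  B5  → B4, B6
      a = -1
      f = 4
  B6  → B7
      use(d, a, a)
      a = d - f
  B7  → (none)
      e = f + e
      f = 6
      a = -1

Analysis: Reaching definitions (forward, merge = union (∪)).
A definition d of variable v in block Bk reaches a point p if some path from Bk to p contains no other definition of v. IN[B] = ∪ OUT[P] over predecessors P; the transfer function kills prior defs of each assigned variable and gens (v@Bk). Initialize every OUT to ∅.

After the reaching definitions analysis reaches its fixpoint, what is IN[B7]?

Fixpoint table:
  B0: | IN={a@B1, d@B0} | OUT={a@B0, d@B0}
  B1: | IN={a@B0, d@B0} | OUT={a@B1, d@B0}
  B2: | IN={a@B1, d@B0} | OUT={a@B1, d@B0, f@B2}
  B3: | IN={a@B1, d@B0, f@B2} | OUT={a@B1, d@B0, f@B3}
  B4: | IN={a@B1, a@B5, d@B0, f@B3, f@B5} | OUT={a@B1, a@B5, d@B0, f@B3, f@B5}
  B5: | IN={a@B1, a@B5, d@B0, f@B3, f@B5} | OUT={a@B5, d@B0, f@B5}
  B6: | IN={a@B5, d@B0, f@B5} | OUT={a@B6, d@B0, f@B5}
  B7: | IN={a@B6, d@B0, f@B5} | OUT={a@B7, d@B0, e@B7, f@B7}

Merge at B7: IN[B7] = OUT[B6] = {a@B6, d@B0, f@B5}

Answer: {a@B6, d@B0, f@B5}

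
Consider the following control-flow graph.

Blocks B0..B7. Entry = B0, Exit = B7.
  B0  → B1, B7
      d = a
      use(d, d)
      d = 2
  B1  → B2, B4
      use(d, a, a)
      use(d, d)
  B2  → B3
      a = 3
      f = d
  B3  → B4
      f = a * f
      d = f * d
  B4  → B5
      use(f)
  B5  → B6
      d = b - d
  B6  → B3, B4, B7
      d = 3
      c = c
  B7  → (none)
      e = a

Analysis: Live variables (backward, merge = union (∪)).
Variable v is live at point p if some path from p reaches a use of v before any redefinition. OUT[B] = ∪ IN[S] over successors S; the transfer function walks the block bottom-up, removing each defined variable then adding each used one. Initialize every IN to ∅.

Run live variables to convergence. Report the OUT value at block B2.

Answer: {a, b, c, d, f}

Working:
Fixpoint table:
  B0: | IN={a, b, c, f} | OUT={a, b, c, d, f}
  B1: | IN={a, b, c, d, f} | OUT={a, b, c, d, f}
  B2: | IN={b, c, d} | OUT={a, b, c, d, f}
  B3: | IN={a, b, c, d, f} | OUT={a, b, c, d, f}
  B4: | IN={a, b, c, d, f} | OUT={a, b, c, d, f}
  B5: | IN={a, b, c, d, f} | OUT={a, b, c, f}
  B6: | IN={a, b, c, f} | OUT={a, b, c, d, f}
  B7: | IN={a} | OUT={}

Merge at B2: OUT[B2] = IN[B3] = {a, b, c, d, f}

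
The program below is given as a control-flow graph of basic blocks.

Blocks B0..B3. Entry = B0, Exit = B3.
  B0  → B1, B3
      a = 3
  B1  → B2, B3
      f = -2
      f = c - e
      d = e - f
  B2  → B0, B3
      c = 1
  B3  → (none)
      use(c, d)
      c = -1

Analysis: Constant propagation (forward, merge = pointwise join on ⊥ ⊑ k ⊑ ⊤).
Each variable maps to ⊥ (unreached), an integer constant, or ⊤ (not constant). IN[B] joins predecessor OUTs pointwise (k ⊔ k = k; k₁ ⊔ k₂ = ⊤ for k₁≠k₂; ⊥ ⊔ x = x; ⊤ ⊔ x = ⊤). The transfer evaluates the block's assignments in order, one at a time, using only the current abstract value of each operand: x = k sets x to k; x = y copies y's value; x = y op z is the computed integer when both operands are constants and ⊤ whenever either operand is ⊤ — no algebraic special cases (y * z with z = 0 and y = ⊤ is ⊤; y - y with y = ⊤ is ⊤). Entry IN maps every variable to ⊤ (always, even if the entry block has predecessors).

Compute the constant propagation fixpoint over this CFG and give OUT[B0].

Answer: {a: 3, b: ⊤, c: ⊤, d: ⊤, e: ⊤, f: ⊤}

Derivation:
Per-block solution:
  B0:   IN=(all ⊤)   OUT={a:3; rest ⊤}
  B1:   IN={a:3; rest ⊤}   OUT={a:3; rest ⊤}
  B2:   IN={a:3; rest ⊤}   OUT={a:3, c:1; rest ⊤}
  B3:   IN={a:3; rest ⊤}   OUT={a:3, c:-1; rest ⊤}

Merge at B0 (entry node, so the boundary value (all ⊤) is joined with the incoming edge(s)): IN[B0] = (all ⊤) ⊔ OUT[B2] = {a: ⊤, b: ⊤, c: ⊤, d: ⊤, e: ⊤, f: ⊤}
Applying B0's transfer function to that IN value gives OUT[B0] (row B0 above).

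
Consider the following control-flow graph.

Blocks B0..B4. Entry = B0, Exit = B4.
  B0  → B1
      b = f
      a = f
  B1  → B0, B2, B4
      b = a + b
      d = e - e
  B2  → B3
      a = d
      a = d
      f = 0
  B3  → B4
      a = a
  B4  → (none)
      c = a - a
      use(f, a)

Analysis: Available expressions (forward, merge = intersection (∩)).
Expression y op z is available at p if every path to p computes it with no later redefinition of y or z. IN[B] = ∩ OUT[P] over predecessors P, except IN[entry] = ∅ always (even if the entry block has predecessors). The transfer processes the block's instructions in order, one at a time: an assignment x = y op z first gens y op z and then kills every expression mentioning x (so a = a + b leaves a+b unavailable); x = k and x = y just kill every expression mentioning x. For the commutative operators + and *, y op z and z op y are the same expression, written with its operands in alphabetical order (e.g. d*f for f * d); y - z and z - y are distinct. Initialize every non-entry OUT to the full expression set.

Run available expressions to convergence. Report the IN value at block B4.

Answer: {e-e}

Derivation:
Converged values:
  B0:   IN={}   OUT={}
  B1:   IN={}   OUT={e-e}
  B2:   IN={e-e}   OUT={e-e}
  B3:   IN={e-e}   OUT={e-e}
  B4:   IN={e-e}   OUT={a-a, e-e}

Merge at B4: IN[B4] = OUT[B1] ∩ OUT[B3] = {e-e}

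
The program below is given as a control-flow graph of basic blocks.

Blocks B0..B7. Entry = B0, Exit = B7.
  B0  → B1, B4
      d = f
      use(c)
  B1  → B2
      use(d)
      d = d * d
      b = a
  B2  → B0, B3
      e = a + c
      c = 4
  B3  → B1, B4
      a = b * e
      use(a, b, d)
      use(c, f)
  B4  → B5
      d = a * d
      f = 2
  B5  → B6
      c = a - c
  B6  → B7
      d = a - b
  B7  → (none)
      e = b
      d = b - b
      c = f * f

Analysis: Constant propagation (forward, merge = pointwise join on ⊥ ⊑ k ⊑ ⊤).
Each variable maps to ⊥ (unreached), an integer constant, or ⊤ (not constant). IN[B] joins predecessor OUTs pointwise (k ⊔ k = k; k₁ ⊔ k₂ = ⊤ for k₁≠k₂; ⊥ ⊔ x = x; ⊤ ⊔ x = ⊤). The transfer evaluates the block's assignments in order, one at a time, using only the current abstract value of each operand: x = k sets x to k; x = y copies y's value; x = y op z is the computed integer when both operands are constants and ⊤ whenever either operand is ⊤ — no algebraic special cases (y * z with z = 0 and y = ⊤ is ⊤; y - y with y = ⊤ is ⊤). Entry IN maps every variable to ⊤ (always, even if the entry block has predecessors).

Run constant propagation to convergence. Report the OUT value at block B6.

Answer: {a: ⊤, b: ⊤, c: ⊤, d: ⊤, e: ⊤, f: 2}

Working:
Per-block solution:
  B0:  IN=(all ⊤)  OUT=(all ⊤)
  B1:  IN=(all ⊤)  OUT=(all ⊤)
  B2:  IN=(all ⊤)  OUT={c:4; rest ⊤}
  B3:  IN={c:4; rest ⊤}  OUT={c:4; rest ⊤}
  B4:  IN=(all ⊤)  OUT={f:2; rest ⊤}
  B5:  IN={f:2; rest ⊤}  OUT={f:2; rest ⊤}
  B6:  IN={f:2; rest ⊤}  OUT={f:2; rest ⊤}
  B7:  IN={f:2; rest ⊤}  OUT={c:4, f:2; rest ⊤}

Merge at B6: IN[B6] = OUT[B5] = {a: ⊤, b: ⊤, c: ⊤, d: ⊤, e: ⊤, f: 2}
Applying B6's transfer function to that IN value gives OUT[B6] (row B6 above).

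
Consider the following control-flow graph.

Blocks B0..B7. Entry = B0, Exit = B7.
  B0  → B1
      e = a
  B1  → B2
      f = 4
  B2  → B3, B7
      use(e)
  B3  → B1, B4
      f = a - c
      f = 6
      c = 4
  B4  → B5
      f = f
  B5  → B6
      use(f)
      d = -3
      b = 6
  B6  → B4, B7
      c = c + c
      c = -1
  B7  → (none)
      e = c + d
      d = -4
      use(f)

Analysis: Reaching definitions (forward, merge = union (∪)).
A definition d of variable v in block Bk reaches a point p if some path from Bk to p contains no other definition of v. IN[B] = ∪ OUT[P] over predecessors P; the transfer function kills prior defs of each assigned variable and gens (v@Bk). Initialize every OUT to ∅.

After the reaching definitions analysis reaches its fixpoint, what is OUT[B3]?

Answer: {c@B3, e@B0, f@B3}

Derivation:
Fixpoint table:
  B0:   IN={}   OUT={e@B0}
  B1:   IN={c@B3, e@B0, f@B3}   OUT={c@B3, e@B0, f@B1}
  B2:   IN={c@B3, e@B0, f@B1}   OUT={c@B3, e@B0, f@B1}
  B3:   IN={c@B3, e@B0, f@B1}   OUT={c@B3, e@B0, f@B3}
  B4:   IN={b@B5, c@B3, c@B6, d@B5, e@B0, f@B3, f@B4}   OUT={b@B5, c@B3, c@B6, d@B5, e@B0, f@B4}
  B5:   IN={b@B5, c@B3, c@B6, d@B5, e@B0, f@B4}   OUT={b@B5, c@B3, c@B6, d@B5, e@B0, f@B4}
  B6:   IN={b@B5, c@B3, c@B6, d@B5, e@B0, f@B4}   OUT={b@B5, c@B6, d@B5, e@B0, f@B4}
  B7:   IN={b@B5, c@B3, c@B6, d@B5, e@B0, f@B1, f@B4}   OUT={b@B5, c@B3, c@B6, d@B7, e@B7, f@B1, f@B4}

Merge at B3: IN[B3] = OUT[B2] = {c@B3, e@B0, f@B1}
Applying B3's transfer function to that IN value gives OUT[B3] (row B3 above).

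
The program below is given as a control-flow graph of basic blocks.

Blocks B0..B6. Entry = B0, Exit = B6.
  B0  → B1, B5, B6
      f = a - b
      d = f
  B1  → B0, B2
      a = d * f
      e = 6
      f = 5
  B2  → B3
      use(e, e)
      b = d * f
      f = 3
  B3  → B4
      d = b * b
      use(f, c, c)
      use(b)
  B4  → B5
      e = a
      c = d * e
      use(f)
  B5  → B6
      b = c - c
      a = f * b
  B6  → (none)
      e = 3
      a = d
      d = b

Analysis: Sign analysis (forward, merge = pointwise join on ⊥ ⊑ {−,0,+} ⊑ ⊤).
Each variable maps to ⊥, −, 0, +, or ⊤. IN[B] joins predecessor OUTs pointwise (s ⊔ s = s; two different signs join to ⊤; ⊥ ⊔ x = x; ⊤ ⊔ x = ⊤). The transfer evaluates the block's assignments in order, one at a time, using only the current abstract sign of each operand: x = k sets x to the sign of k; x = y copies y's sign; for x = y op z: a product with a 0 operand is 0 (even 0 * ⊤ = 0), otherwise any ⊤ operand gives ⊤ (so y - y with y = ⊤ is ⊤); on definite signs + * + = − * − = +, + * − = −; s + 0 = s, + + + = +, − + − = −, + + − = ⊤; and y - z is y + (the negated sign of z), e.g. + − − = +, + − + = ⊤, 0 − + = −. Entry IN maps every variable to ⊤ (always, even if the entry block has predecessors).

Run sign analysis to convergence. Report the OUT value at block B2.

Converged values:
  B0:   IN=(all ⊤)   OUT=(all ⊤)
  B1:   IN=(all ⊤)   OUT={e:+, f:+; rest ⊤}
  B2:   IN={e:+, f:+; rest ⊤}   OUT={e:+, f:+; rest ⊤}
  B3:   IN={e:+, f:+; rest ⊤}   OUT={e:+, f:+; rest ⊤}
  B4:   IN={e:+, f:+; rest ⊤}   OUT={f:+; rest ⊤}
  B5:   IN=(all ⊤)   OUT=(all ⊤)
  B6:   IN=(all ⊤)   OUT={e:+; rest ⊤}

Merge at B2: IN[B2] = OUT[B1] = {a: ⊤, b: ⊤, c: ⊤, d: ⊤, e: +, f: +}
Applying B2's transfer function to that IN value gives OUT[B2] (row B2 above).

Answer: {a: ⊤, b: ⊤, c: ⊤, d: ⊤, e: +, f: +}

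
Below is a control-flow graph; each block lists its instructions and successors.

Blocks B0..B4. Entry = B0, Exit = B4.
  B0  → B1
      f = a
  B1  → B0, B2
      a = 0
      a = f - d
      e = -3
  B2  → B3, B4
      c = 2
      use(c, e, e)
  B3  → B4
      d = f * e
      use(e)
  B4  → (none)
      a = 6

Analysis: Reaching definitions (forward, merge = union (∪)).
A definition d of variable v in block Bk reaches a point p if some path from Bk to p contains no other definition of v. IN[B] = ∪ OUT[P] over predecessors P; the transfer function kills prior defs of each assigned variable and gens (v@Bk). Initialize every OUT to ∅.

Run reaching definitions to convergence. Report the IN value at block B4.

Per-block solution:
  B0:  IN={a@B1, e@B1, f@B0}  OUT={a@B1, e@B1, f@B0}
  B1:  IN={a@B1, e@B1, f@B0}  OUT={a@B1, e@B1, f@B0}
  B2:  IN={a@B1, e@B1, f@B0}  OUT={a@B1, c@B2, e@B1, f@B0}
  B3:  IN={a@B1, c@B2, e@B1, f@B0}  OUT={a@B1, c@B2, d@B3, e@B1, f@B0}
  B4:  IN={a@B1, c@B2, d@B3, e@B1, f@B0}  OUT={a@B4, c@B2, d@B3, e@B1, f@B0}

Merge at B4: IN[B4] = OUT[B2] ⊔ OUT[B3] = {a@B1, c@B2, d@B3, e@B1, f@B0}

Answer: {a@B1, c@B2, d@B3, e@B1, f@B0}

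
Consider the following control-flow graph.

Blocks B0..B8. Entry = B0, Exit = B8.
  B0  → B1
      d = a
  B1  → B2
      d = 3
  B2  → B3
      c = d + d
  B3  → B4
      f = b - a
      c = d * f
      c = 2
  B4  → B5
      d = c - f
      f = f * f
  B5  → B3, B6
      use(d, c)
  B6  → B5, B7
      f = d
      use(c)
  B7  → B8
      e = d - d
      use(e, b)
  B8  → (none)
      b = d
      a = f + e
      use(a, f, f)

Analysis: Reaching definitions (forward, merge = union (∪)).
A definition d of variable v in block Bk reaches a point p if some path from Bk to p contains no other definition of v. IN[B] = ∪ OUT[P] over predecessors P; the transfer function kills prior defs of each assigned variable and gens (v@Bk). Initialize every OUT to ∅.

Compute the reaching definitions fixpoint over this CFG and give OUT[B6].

Converged values:
  B0: | IN={} | OUT={d@B0}
  B1: | IN={d@B0} | OUT={d@B1}
  B2: | IN={d@B1} | OUT={c@B2, d@B1}
  B3: | IN={c@B2, c@B3, d@B1, d@B4, f@B4, f@B6} | OUT={c@B3, d@B1, d@B4, f@B3}
  B4: | IN={c@B3, d@B1, d@B4, f@B3} | OUT={c@B3, d@B4, f@B4}
  B5: | IN={c@B3, d@B4, f@B4, f@B6} | OUT={c@B3, d@B4, f@B4, f@B6}
  B6: | IN={c@B3, d@B4, f@B4, f@B6} | OUT={c@B3, d@B4, f@B6}
  B7: | IN={c@B3, d@B4, f@B6} | OUT={c@B3, d@B4, e@B7, f@B6}
  B8: | IN={c@B3, d@B4, e@B7, f@B6} | OUT={a@B8, b@B8, c@B3, d@B4, e@B7, f@B6}

Merge at B6: IN[B6] = OUT[B5] = {c@B3, d@B4, f@B4, f@B6}
Applying B6's transfer function to that IN value gives OUT[B6] (row B6 above).

Answer: {c@B3, d@B4, f@B6}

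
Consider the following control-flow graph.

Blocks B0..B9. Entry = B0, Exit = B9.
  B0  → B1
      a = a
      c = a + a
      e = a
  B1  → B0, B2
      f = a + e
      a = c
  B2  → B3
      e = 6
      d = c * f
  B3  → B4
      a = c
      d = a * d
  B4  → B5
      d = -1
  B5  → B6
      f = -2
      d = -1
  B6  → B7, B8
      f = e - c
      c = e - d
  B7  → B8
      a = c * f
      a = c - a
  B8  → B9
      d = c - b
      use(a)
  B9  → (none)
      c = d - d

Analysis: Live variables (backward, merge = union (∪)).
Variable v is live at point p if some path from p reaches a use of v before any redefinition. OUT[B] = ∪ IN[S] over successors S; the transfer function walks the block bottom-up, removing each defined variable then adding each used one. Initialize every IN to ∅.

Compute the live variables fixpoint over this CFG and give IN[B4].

Answer: {a, b, c, e}

Trace:
Per-block solution:
  B0:   IN={a, b}   OUT={a, b, c, e}
  B1:   IN={a, b, c, e}   OUT={a, b, c, f}
  B2:   IN={b, c, f}   OUT={b, c, d, e}
  B3:   IN={b, c, d, e}   OUT={a, b, c, e}
  B4:   IN={a, b, c, e}   OUT={a, b, c, e}
  B5:   IN={a, b, c, e}   OUT={a, b, c, d, e}
  B6:   IN={a, b, c, d, e}   OUT={a, b, c, f}
  B7:   IN={b, c, f}   OUT={a, b, c}
  B8:   IN={a, b, c}   OUT={d}
  B9:   IN={d}   OUT={}

Merge at B4: OUT[B4] = IN[B5] = {a, b, c, e}
Applying B4's transfer function to that OUT value gives IN[B4] (row B4 above).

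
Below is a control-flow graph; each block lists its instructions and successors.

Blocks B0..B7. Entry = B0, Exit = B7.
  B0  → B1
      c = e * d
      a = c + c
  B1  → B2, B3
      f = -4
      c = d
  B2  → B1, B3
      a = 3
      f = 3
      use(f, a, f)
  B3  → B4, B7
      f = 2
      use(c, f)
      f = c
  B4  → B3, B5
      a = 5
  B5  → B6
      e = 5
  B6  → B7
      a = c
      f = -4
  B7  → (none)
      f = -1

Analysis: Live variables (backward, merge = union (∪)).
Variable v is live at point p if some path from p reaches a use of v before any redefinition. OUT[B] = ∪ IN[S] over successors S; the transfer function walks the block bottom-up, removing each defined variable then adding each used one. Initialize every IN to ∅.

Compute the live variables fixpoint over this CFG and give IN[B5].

Answer: {c}

Working:
Converged values:
  B0:  IN={d, e}  OUT={d}
  B1:  IN={d}  OUT={c, d}
  B2:  IN={c, d}  OUT={c, d}
  B3:  IN={c}  OUT={c}
  B4:  IN={c}  OUT={c}
  B5:  IN={c}  OUT={c}
  B6:  IN={c}  OUT={}
  B7:  IN={}  OUT={}

Merge at B5: OUT[B5] = IN[B6] = {c}
Applying B5's transfer function to that OUT value gives IN[B5] (row B5 above).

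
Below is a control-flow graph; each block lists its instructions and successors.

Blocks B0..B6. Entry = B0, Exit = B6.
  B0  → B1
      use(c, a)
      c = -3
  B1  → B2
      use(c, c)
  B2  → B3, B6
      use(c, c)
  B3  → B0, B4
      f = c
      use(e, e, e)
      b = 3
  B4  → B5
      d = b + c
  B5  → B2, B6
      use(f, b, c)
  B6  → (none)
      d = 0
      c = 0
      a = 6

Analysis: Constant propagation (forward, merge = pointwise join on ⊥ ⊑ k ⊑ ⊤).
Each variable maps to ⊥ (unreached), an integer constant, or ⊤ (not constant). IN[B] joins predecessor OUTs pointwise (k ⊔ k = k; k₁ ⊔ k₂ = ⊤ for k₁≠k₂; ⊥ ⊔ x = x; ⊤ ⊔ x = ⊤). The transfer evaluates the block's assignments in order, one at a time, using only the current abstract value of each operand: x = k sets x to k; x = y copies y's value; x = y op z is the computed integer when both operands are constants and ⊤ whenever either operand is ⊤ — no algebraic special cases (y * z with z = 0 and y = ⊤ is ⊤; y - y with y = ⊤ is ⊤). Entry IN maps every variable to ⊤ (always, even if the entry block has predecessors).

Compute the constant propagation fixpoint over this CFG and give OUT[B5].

Answer: {a: ⊤, b: 3, c: -3, d: 0, e: ⊤, f: -3}

Trace:
Fixpoint table:
  B0:  IN=(all ⊤)  OUT={c:-3; rest ⊤}
  B1:  IN={c:-3; rest ⊤}  OUT={c:-3; rest ⊤}
  B2:  IN={c:-3; rest ⊤}  OUT={c:-3; rest ⊤}
  B3:  IN={c:-3; rest ⊤}  OUT={b:3, c:-3, f:-3; rest ⊤}
  B4:  IN={b:3, c:-3, f:-3; rest ⊤}  OUT={b:3, c:-3, d:0, f:-3; rest ⊤}
  B5:  IN={b:3, c:-3, d:0, f:-3; rest ⊤}  OUT={b:3, c:-3, d:0, f:-3; rest ⊤}
  B6:  IN={c:-3; rest ⊤}  OUT={a:6, c:0, d:0; rest ⊤}

Merge at B5: IN[B5] = OUT[B4] = {a: ⊤, b: 3, c: -3, d: 0, e: ⊤, f: -3}
Applying B5's transfer function to that IN value gives OUT[B5] (row B5 above).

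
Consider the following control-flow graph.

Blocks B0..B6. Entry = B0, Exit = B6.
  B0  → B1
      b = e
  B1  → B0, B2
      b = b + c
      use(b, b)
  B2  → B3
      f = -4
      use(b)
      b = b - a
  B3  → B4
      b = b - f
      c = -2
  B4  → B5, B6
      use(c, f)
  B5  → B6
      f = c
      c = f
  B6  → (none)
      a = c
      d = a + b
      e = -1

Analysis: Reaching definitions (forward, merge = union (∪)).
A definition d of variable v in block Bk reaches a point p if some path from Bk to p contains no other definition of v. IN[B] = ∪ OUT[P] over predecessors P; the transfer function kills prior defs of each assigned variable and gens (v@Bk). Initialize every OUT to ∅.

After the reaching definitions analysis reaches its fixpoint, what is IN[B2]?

Answer: {b@B1}

Derivation:
Fixpoint table:
  B0:   IN={b@B1}   OUT={b@B0}
  B1:   IN={b@B0}   OUT={b@B1}
  B2:   IN={b@B1}   OUT={b@B2, f@B2}
  B3:   IN={b@B2, f@B2}   OUT={b@B3, c@B3, f@B2}
  B4:   IN={b@B3, c@B3, f@B2}   OUT={b@B3, c@B3, f@B2}
  B5:   IN={b@B3, c@B3, f@B2}   OUT={b@B3, c@B5, f@B5}
  B6:   IN={b@B3, c@B3, c@B5, f@B2, f@B5}   OUT={a@B6, b@B3, c@B3, c@B5, d@B6, e@B6, f@B2, f@B5}

Merge at B2: IN[B2] = OUT[B1] = {b@B1}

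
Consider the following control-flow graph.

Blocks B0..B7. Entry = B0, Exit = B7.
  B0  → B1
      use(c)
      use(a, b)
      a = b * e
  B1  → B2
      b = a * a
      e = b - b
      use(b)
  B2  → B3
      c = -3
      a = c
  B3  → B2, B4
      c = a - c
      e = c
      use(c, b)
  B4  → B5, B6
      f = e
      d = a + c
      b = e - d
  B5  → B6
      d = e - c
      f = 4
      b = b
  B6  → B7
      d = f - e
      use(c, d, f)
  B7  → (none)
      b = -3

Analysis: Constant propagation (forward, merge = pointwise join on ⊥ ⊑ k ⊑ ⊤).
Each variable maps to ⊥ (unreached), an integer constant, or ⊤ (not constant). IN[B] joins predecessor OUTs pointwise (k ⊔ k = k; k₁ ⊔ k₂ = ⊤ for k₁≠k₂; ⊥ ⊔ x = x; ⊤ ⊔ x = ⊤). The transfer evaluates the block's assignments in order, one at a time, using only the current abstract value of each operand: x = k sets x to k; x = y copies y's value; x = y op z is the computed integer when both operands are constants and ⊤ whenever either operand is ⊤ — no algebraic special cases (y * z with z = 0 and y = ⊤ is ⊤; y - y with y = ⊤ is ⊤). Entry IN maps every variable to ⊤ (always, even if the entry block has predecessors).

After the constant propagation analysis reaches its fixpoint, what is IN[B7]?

Answer: {a: -3, b: 3, c: 0, d: ⊤, e: 0, f: ⊤}

Derivation:
Fixpoint table:
  B0: | IN=(all ⊤) | OUT=(all ⊤)
  B1: | IN=(all ⊤) | OUT=(all ⊤)
  B2: | IN=(all ⊤) | OUT={a:-3, c:-3; rest ⊤}
  B3: | IN={a:-3, c:-3; rest ⊤} | OUT={a:-3, c:0, e:0; rest ⊤}
  B4: | IN={a:-3, c:0, e:0; rest ⊤} | OUT={a:-3, b:3, c:0, d:-3, e:0, f:0; rest ⊤}
  B5: | IN={a:-3, b:3, c:0, d:-3, e:0, f:0; rest ⊤} | OUT={a:-3, b:3, c:0, d:0, e:0, f:4; rest ⊤}
  B6: | IN={a:-3, b:3, c:0, e:0; rest ⊤} | OUT={a:-3, b:3, c:0, e:0; rest ⊤}
  B7: | IN={a:-3, b:3, c:0, e:0; rest ⊤} | OUT={a:-3, b:-3, c:0, e:0; rest ⊤}

Merge at B7: IN[B7] = OUT[B6] = {a: -3, b: 3, c: 0, d: ⊤, e: 0, f: ⊤}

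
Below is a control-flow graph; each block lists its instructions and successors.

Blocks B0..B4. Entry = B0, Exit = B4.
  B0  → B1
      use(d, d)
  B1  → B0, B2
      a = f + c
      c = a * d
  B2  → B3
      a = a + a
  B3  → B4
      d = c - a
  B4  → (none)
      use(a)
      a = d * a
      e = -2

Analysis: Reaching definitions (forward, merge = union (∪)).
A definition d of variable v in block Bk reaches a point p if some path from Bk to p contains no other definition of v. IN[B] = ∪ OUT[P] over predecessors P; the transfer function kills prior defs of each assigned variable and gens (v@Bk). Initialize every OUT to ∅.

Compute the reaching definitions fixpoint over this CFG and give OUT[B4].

Fixpoint table:
  B0:  IN={a@B1, c@B1}  OUT={a@B1, c@B1}
  B1:  IN={a@B1, c@B1}  OUT={a@B1, c@B1}
  B2:  IN={a@B1, c@B1}  OUT={a@B2, c@B1}
  B3:  IN={a@B2, c@B1}  OUT={a@B2, c@B1, d@B3}
  B4:  IN={a@B2, c@B1, d@B3}  OUT={a@B4, c@B1, d@B3, e@B4}

Merge at B4: IN[B4] = OUT[B3] = {a@B2, c@B1, d@B3}
Applying B4's transfer function to that IN value gives OUT[B4] (row B4 above).

Answer: {a@B4, c@B1, d@B3, e@B4}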